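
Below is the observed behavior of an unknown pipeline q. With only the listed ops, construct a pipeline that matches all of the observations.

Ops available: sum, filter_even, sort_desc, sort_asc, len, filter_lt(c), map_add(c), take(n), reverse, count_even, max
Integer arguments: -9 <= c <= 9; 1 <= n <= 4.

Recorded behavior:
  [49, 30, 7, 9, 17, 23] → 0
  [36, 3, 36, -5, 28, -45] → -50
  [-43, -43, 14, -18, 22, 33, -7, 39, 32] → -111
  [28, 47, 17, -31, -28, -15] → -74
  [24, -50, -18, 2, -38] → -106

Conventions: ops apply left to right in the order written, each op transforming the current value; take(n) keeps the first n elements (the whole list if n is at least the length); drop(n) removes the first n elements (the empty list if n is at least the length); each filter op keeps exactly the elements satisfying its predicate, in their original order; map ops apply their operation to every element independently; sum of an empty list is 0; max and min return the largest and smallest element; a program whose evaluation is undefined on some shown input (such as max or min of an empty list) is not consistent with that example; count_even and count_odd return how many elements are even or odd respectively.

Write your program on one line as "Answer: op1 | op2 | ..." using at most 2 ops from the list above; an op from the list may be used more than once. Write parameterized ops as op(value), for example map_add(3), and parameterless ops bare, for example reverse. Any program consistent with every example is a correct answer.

filter_lt(-3) | sum

Check, running the answer program on each example:
  [49, 30, 7, 9, 17, 23] -> [] -> 0
  [36, 3, 36, -5, 28, -45] -> [-5, -45] -> -50
  [-43, -43, 14, -18, 22, 33, -7, 39, 32] -> [-43, -43, -18, -7] -> -111
  [28, 47, 17, -31, -28, -15] -> [-31, -28, -15] -> -74
  [24, -50, -18, 2, -38] -> [-50, -18, -38] -> -106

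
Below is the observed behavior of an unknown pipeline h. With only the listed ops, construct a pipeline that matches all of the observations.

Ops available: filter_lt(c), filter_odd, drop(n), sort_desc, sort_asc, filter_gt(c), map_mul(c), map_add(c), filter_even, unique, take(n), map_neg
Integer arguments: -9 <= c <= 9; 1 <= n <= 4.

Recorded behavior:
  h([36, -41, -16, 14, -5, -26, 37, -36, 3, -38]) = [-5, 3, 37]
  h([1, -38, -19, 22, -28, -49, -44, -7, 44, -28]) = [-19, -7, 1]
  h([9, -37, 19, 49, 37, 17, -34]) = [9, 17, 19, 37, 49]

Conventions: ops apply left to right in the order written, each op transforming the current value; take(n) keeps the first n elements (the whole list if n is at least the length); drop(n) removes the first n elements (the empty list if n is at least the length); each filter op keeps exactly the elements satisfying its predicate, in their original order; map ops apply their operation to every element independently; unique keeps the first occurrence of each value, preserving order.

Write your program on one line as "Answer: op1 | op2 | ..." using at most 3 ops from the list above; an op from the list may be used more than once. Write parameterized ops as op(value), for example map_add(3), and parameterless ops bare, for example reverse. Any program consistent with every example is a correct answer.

sort_asc | drop(2) | filter_odd

Check, running the answer program on each example:
  [36, -41, -16, 14, -5, -26, 37, -36, 3, -38] -> [-41, -38, -36, -26, -16, -5, 3, 14, 36, 37] -> [-36, -26, -16, -5, 3, 14, 36, 37] -> [-5, 3, 37]
  [1, -38, -19, 22, -28, -49, -44, -7, 44, -28] -> [-49, -44, -38, -28, -28, -19, -7, 1, 22, 44] -> [-38, -28, -28, -19, -7, 1, 22, 44] -> [-19, -7, 1]
  [9, -37, 19, 49, 37, 17, -34] -> [-37, -34, 9, 17, 19, 37, 49] -> [9, 17, 19, 37, 49] -> [9, 17, 19, 37, 49]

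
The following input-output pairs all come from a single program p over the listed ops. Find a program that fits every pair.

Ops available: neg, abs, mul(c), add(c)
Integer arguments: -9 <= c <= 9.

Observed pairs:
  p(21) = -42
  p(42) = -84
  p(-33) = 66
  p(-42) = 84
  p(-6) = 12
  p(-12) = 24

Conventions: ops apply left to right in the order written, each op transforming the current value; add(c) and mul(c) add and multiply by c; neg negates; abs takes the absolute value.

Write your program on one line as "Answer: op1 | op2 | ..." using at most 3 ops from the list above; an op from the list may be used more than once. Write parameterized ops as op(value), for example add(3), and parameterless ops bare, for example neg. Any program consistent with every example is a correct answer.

neg | mul(2)

Check, running the answer program on each example:
  21 -> -21 -> -42
  42 -> -42 -> -84
  -33 -> 33 -> 66
  -42 -> 42 -> 84
  -6 -> 6 -> 12
  -12 -> 12 -> 24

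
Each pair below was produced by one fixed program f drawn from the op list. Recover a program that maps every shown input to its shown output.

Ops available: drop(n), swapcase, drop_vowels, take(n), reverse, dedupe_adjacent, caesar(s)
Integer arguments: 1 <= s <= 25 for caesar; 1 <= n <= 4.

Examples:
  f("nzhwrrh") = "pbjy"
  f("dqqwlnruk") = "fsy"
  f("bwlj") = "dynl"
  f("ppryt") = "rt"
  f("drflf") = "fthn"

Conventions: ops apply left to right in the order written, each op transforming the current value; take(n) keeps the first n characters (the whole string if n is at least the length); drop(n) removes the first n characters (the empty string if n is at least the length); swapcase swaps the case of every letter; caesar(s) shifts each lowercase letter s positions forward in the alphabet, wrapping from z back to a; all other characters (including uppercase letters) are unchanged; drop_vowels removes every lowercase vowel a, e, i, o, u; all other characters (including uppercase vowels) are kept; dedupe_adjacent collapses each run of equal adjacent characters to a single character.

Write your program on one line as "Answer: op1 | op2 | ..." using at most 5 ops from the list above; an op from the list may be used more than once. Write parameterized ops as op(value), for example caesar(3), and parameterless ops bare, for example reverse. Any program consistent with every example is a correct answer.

caesar(2) | take(4) | drop_vowels | dedupe_adjacent

Check, running the answer program on each example:
  "nzhwrrh" -> "pbjyttj" -> "pbjy" -> "pbjy" -> "pbjy"
  "dqqwlnruk" -> "fssynptwm" -> "fssy" -> "fssy" -> "fsy"
  "bwlj" -> "dynl" -> "dynl" -> "dynl" -> "dynl"
  "ppryt" -> "rrtav" -> "rrta" -> "rrt" -> "rt"
  "drflf" -> "fthnh" -> "fthn" -> "fthn" -> "fthn"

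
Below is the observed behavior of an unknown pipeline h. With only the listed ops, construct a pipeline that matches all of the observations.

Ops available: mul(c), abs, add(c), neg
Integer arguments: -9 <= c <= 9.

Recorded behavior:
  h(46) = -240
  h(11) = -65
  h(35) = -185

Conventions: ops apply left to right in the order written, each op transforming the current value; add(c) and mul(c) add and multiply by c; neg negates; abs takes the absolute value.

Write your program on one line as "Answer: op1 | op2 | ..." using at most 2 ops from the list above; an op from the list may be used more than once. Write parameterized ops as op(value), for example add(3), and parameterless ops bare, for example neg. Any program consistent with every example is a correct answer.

add(2) | mul(-5)

Check, running the answer program on each example:
  46 -> 48 -> -240
  11 -> 13 -> -65
  35 -> 37 -> -185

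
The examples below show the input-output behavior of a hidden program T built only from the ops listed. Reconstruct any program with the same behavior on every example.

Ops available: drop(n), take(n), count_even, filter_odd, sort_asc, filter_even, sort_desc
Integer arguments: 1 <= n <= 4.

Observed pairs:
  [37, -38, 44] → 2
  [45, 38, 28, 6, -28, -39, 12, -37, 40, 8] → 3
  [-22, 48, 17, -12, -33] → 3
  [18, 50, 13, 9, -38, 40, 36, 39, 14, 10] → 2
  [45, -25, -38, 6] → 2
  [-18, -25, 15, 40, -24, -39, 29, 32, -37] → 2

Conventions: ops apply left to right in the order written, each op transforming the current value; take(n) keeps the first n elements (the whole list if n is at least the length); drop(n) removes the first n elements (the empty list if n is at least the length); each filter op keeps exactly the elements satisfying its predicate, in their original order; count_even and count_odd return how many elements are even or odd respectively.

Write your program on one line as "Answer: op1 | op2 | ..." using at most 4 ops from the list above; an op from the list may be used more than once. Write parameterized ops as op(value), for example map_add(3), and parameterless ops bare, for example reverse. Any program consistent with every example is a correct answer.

take(4) | sort_asc | count_even

Check, running the answer program on each example:
  [37, -38, 44] -> [37, -38, 44] -> [-38, 37, 44] -> 2
  [45, 38, 28, 6, -28, -39, 12, -37, 40, 8] -> [45, 38, 28, 6] -> [6, 28, 38, 45] -> 3
  [-22, 48, 17, -12, -33] -> [-22, 48, 17, -12] -> [-22, -12, 17, 48] -> 3
  [18, 50, 13, 9, -38, 40, 36, 39, 14, 10] -> [18, 50, 13, 9] -> [9, 13, 18, 50] -> 2
  [45, -25, -38, 6] -> [45, -25, -38, 6] -> [-38, -25, 6, 45] -> 2
  [-18, -25, 15, 40, -24, -39, 29, 32, -37] -> [-18, -25, 15, 40] -> [-25, -18, 15, 40] -> 2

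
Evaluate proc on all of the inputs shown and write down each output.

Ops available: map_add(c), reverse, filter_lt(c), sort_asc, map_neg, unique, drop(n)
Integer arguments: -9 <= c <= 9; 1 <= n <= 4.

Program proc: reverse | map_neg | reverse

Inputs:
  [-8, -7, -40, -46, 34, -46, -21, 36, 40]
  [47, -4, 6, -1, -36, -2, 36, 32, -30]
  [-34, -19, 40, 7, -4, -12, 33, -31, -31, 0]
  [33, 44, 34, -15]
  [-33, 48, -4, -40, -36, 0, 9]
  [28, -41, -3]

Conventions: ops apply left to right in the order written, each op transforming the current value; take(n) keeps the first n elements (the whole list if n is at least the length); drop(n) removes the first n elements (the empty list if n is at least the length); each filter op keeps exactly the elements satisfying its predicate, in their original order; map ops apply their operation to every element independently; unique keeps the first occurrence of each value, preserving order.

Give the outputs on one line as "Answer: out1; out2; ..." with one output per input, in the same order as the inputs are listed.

[8, 7, 40, 46, -34, 46, 21, -36, -40]; [-47, 4, -6, 1, 36, 2, -36, -32, 30]; [34, 19, -40, -7, 4, 12, -33, 31, 31, 0]; [-33, -44, -34, 15]; [33, -48, 4, 40, 36, 0, -9]; [-28, 41, 3]

Execution, op by op:
  [-8, -7, -40, -46, 34, -46, -21, 36, 40] -> [40, 36, -21, -46, 34, -46, -40, -7, -8] -> [-40, -36, 21, 46, -34, 46, 40, 7, 8] -> [8, 7, 40, 46, -34, 46, 21, -36, -40]
  [47, -4, 6, -1, -36, -2, 36, 32, -30] -> [-30, 32, 36, -2, -36, -1, 6, -4, 47] -> [30, -32, -36, 2, 36, 1, -6, 4, -47] -> [-47, 4, -6, 1, 36, 2, -36, -32, 30]
  [-34, -19, 40, 7, -4, -12, 33, -31, -31, 0] -> [0, -31, -31, 33, -12, -4, 7, 40, -19, -34] -> [0, 31, 31, -33, 12, 4, -7, -40, 19, 34] -> [34, 19, -40, -7, 4, 12, -33, 31, 31, 0]
  [33, 44, 34, -15] -> [-15, 34, 44, 33] -> [15, -34, -44, -33] -> [-33, -44, -34, 15]
  [-33, 48, -4, -40, -36, 0, 9] -> [9, 0, -36, -40, -4, 48, -33] -> [-9, 0, 36, 40, 4, -48, 33] -> [33, -48, 4, 40, 36, 0, -9]
  [28, -41, -3] -> [-3, -41, 28] -> [3, 41, -28] -> [-28, 41, 3]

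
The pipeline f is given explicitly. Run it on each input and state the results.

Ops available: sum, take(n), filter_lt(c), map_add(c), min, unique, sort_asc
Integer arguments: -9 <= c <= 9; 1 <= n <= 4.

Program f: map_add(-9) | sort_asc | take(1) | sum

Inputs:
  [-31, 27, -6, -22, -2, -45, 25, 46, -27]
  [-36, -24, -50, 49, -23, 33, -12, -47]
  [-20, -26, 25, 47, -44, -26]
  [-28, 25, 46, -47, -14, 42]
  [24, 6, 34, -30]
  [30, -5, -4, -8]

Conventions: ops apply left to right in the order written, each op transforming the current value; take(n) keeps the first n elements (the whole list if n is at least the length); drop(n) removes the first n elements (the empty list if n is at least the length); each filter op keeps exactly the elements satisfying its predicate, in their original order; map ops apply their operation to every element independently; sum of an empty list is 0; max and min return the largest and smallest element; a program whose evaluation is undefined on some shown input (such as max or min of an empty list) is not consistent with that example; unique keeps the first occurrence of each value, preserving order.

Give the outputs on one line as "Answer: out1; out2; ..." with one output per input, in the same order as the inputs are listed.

-54; -59; -53; -56; -39; -17

Execution, op by op:
  [-31, 27, -6, -22, -2, -45, 25, 46, -27] -> [-40, 18, -15, -31, -11, -54, 16, 37, -36] -> [-54, -40, -36, -31, -15, -11, 16, 18, 37] -> [-54] -> -54
  [-36, -24, -50, 49, -23, 33, -12, -47] -> [-45, -33, -59, 40, -32, 24, -21, -56] -> [-59, -56, -45, -33, -32, -21, 24, 40] -> [-59] -> -59
  [-20, -26, 25, 47, -44, -26] -> [-29, -35, 16, 38, -53, -35] -> [-53, -35, -35, -29, 16, 38] -> [-53] -> -53
  [-28, 25, 46, -47, -14, 42] -> [-37, 16, 37, -56, -23, 33] -> [-56, -37, -23, 16, 33, 37] -> [-56] -> -56
  [24, 6, 34, -30] -> [15, -3, 25, -39] -> [-39, -3, 15, 25] -> [-39] -> -39
  [30, -5, -4, -8] -> [21, -14, -13, -17] -> [-17, -14, -13, 21] -> [-17] -> -17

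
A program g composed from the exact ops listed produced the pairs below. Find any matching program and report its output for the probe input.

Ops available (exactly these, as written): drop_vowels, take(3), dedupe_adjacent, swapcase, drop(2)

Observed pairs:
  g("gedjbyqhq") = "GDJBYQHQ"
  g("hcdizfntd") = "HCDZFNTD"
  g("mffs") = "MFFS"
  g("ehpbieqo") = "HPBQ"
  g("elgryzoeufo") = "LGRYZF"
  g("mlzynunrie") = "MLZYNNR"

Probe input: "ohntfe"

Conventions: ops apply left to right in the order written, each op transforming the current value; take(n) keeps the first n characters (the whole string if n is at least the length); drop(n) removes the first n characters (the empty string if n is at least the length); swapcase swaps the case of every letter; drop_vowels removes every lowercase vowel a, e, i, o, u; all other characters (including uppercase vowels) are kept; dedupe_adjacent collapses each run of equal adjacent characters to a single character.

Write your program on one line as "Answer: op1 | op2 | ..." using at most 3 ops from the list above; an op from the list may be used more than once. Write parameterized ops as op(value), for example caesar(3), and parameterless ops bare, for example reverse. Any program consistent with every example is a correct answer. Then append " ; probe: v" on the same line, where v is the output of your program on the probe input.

drop_vowels | swapcase ; probe: "HNTF"

Check, running the answer program on each example:
  "gedjbyqhq" -> "gdjbyqhq" -> "GDJBYQHQ"
  "hcdizfntd" -> "hcdzfntd" -> "HCDZFNTD"
  "mffs" -> "mffs" -> "MFFS"
  "ehpbieqo" -> "hpbq" -> "HPBQ"
  "elgryzoeufo" -> "lgryzf" -> "LGRYZF"
  "mlzynunrie" -> "mlzynnr" -> "MLZYNNR"
  probe: "ohntfe" -> "hntf" -> "HNTF"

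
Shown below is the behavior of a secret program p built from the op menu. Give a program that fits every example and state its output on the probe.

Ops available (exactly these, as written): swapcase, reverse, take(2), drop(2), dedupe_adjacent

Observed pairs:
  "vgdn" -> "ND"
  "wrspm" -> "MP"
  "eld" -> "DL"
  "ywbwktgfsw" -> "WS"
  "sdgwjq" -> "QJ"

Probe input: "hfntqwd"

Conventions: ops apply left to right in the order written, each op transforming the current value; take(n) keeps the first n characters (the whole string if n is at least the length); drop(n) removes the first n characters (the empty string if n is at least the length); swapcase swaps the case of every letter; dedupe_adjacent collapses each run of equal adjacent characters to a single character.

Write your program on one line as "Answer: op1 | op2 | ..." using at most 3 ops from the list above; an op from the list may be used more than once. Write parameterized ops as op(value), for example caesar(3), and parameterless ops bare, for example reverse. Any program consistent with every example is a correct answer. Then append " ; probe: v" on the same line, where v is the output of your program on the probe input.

reverse | swapcase | take(2) ; probe: "DW"

Check, running the answer program on each example:
  "vgdn" -> "ndgv" -> "NDGV" -> "ND"
  "wrspm" -> "mpsrw" -> "MPSRW" -> "MP"
  "eld" -> "dle" -> "DLE" -> "DL"
  "ywbwktgfsw" -> "wsfgtkwbwy" -> "WSFGTKWBWY" -> "WS"
  "sdgwjq" -> "qjwgds" -> "QJWGDS" -> "QJ"
  probe: "hfntqwd" -> "dwqtnfh" -> "DWQTNFH" -> "DW"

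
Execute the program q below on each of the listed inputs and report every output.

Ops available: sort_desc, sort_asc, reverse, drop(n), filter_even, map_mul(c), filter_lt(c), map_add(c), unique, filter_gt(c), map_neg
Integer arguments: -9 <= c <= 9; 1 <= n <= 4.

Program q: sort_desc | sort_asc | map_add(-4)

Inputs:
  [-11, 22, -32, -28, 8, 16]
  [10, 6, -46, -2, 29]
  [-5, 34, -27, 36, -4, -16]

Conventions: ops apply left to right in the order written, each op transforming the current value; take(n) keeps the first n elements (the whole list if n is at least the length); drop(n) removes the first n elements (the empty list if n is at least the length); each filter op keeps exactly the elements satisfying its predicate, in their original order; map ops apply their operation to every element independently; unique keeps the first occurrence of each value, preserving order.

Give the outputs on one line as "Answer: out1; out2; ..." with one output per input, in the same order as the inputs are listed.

Execution, op by op:
  [-11, 22, -32, -28, 8, 16] -> [22, 16, 8, -11, -28, -32] -> [-32, -28, -11, 8, 16, 22] -> [-36, -32, -15, 4, 12, 18]
  [10, 6, -46, -2, 29] -> [29, 10, 6, -2, -46] -> [-46, -2, 6, 10, 29] -> [-50, -6, 2, 6, 25]
  [-5, 34, -27, 36, -4, -16] -> [36, 34, -4, -5, -16, -27] -> [-27, -16, -5, -4, 34, 36] -> [-31, -20, -9, -8, 30, 32]

[-36, -32, -15, 4, 12, 18]; [-50, -6, 2, 6, 25]; [-31, -20, -9, -8, 30, 32]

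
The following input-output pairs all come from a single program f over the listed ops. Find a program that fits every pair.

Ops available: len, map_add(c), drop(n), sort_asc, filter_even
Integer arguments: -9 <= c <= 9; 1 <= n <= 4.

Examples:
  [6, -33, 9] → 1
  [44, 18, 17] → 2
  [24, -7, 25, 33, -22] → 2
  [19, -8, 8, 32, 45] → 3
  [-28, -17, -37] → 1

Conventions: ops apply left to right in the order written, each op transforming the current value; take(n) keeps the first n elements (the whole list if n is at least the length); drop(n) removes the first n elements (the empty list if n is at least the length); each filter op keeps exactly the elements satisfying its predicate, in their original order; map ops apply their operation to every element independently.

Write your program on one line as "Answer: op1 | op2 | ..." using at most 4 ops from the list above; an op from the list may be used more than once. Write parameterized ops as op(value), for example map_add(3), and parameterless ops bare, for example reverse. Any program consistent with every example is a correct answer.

filter_even | sort_asc | len

Check, running the answer program on each example:
  [6, -33, 9] -> [6] -> [6] -> 1
  [44, 18, 17] -> [44, 18] -> [18, 44] -> 2
  [24, -7, 25, 33, -22] -> [24, -22] -> [-22, 24] -> 2
  [19, -8, 8, 32, 45] -> [-8, 8, 32] -> [-8, 8, 32] -> 3
  [-28, -17, -37] -> [-28] -> [-28] -> 1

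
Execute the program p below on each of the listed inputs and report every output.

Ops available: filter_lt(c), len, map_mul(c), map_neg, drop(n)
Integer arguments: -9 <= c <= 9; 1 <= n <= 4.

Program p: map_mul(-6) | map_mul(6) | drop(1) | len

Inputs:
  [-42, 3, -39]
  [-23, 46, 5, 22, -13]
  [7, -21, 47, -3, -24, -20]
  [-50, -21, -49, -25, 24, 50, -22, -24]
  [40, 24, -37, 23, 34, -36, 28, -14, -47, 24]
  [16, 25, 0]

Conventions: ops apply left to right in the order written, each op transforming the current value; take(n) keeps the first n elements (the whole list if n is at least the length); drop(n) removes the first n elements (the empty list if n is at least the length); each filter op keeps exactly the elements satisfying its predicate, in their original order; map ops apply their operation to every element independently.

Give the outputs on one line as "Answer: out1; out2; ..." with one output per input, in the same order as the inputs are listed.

Execution, op by op:
  [-42, 3, -39] -> [252, -18, 234] -> [1512, -108, 1404] -> [-108, 1404] -> 2
  [-23, 46, 5, 22, -13] -> [138, -276, -30, -132, 78] -> [828, -1656, -180, -792, 468] -> [-1656, -180, -792, 468] -> 4
  [7, -21, 47, -3, -24, -20] -> [-42, 126, -282, 18, 144, 120] -> [-252, 756, -1692, 108, 864, 720] -> [756, -1692, 108, 864, 720] -> 5
  [-50, -21, -49, -25, 24, 50, -22, -24] -> [300, 126, 294, 150, -144, -300, 132, 144] -> [1800, 756, 1764, 900, -864, -1800, 792, 864] -> [756, 1764, 900, -864, -1800, 792, 864] -> 7
  [40, 24, -37, 23, 34, -36, 28, -14, -47, 24] -> [-240, -144, 222, -138, -204, 216, -168, 84, 282, -144] -> [-1440, -864, 1332, -828, -1224, 1296, -1008, 504, 1692, -864] -> [-864, 1332, -828, -1224, 1296, -1008, 504, 1692, -864] -> 9
  [16, 25, 0] -> [-96, -150, 0] -> [-576, -900, 0] -> [-900, 0] -> 2

2; 4; 5; 7; 9; 2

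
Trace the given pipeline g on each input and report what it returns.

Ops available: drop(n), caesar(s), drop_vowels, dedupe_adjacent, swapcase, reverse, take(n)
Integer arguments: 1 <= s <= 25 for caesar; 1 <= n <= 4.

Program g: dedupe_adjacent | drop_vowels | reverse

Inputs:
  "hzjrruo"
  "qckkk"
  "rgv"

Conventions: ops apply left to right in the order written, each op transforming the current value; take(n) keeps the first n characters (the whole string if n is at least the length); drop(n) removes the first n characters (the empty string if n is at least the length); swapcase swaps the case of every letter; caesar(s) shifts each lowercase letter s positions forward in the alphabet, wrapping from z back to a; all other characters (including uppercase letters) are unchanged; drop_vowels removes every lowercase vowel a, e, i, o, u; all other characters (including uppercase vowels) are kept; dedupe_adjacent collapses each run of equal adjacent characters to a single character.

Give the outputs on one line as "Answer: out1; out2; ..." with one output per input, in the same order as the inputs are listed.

"rjzh"; "kcq"; "vgr"

Execution, op by op:
  "hzjrruo" -> "hzjruo" -> "hzjr" -> "rjzh"
  "qckkk" -> "qck" -> "qck" -> "kcq"
  "rgv" -> "rgv" -> "rgv" -> "vgr"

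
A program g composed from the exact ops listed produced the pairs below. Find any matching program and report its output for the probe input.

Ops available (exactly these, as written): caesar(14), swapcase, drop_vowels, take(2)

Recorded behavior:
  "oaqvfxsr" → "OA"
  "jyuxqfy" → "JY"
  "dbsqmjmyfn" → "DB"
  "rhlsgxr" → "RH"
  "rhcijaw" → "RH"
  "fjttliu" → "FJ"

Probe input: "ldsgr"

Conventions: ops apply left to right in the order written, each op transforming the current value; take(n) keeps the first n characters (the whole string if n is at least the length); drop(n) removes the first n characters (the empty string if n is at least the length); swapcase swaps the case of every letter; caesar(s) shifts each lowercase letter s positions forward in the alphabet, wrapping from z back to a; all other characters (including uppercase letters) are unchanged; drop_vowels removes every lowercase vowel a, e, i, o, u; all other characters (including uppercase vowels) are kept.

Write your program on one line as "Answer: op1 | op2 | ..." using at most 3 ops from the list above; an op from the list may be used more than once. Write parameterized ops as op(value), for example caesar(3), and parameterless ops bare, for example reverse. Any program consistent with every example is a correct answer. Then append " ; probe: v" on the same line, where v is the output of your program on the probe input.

take(2) | swapcase ; probe: "LD"

Check, running the answer program on each example:
  "oaqvfxsr" -> "oa" -> "OA"
  "jyuxqfy" -> "jy" -> "JY"
  "dbsqmjmyfn" -> "db" -> "DB"
  "rhlsgxr" -> "rh" -> "RH"
  "rhcijaw" -> "rh" -> "RH"
  "fjttliu" -> "fj" -> "FJ"
  probe: "ldsgr" -> "ld" -> "LD"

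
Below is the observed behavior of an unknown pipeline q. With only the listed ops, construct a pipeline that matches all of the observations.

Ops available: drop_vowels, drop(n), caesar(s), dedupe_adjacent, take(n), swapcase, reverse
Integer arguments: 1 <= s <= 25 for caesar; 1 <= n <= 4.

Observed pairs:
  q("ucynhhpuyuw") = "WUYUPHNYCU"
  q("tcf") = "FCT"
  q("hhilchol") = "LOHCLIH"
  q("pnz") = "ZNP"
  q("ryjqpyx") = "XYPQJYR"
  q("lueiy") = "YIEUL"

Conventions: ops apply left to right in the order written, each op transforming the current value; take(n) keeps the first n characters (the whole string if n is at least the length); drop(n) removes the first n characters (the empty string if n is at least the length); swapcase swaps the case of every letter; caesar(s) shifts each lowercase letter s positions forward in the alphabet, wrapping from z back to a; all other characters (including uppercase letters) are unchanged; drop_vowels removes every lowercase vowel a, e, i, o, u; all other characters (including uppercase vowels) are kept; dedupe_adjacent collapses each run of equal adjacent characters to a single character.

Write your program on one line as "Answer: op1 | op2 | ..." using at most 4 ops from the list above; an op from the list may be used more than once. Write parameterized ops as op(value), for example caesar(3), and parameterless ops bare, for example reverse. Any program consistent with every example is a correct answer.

reverse | swapcase | dedupe_adjacent

Check, running the answer program on each example:
  "ucynhhpuyuw" -> "wuyuphhnycu" -> "WUYUPHHNYCU" -> "WUYUPHNYCU"
  "tcf" -> "fct" -> "FCT" -> "FCT"
  "hhilchol" -> "lohclihh" -> "LOHCLIHH" -> "LOHCLIH"
  "pnz" -> "znp" -> "ZNP" -> "ZNP"
  "ryjqpyx" -> "xypqjyr" -> "XYPQJYR" -> "XYPQJYR"
  "lueiy" -> "yieul" -> "YIEUL" -> "YIEUL"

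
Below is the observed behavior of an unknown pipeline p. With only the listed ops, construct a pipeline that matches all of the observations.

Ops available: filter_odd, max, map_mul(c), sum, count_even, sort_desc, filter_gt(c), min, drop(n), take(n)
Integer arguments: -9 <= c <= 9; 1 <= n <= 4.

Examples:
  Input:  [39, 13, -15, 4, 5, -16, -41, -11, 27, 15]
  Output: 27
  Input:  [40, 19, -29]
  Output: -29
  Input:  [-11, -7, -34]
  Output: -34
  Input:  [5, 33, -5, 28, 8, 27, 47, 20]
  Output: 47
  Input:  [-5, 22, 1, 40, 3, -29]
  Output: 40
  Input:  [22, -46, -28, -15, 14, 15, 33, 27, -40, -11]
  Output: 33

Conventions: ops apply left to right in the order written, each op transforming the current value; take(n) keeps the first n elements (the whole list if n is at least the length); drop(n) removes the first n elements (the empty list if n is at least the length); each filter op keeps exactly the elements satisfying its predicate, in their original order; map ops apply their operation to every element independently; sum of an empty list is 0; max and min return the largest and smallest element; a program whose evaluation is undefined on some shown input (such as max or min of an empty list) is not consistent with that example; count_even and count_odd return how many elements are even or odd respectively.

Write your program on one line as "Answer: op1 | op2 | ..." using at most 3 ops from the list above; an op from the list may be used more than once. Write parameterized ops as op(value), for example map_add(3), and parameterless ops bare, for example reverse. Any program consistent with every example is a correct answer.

drop(2) | max

Check, running the answer program on each example:
  [39, 13, -15, 4, 5, -16, -41, -11, 27, 15] -> [-15, 4, 5, -16, -41, -11, 27, 15] -> 27
  [40, 19, -29] -> [-29] -> -29
  [-11, -7, -34] -> [-34] -> -34
  [5, 33, -5, 28, 8, 27, 47, 20] -> [-5, 28, 8, 27, 47, 20] -> 47
  [-5, 22, 1, 40, 3, -29] -> [1, 40, 3, -29] -> 40
  [22, -46, -28, -15, 14, 15, 33, 27, -40, -11] -> [-28, -15, 14, 15, 33, 27, -40, -11] -> 33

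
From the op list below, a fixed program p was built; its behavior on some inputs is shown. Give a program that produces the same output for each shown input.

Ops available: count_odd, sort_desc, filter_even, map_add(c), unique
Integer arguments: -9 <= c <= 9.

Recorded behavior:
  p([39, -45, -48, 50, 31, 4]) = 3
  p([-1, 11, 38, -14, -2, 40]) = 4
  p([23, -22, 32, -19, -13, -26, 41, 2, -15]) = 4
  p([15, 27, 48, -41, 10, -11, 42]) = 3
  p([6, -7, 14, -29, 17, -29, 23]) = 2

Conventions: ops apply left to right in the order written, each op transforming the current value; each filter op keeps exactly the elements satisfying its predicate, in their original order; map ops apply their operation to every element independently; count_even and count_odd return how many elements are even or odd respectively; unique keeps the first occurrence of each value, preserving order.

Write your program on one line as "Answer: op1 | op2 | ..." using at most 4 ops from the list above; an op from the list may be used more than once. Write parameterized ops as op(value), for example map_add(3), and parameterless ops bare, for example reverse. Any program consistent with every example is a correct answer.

unique | filter_even | map_add(5) | count_odd

Check, running the answer program on each example:
  [39, -45, -48, 50, 31, 4] -> [39, -45, -48, 50, 31, 4] -> [-48, 50, 4] -> [-43, 55, 9] -> 3
  [-1, 11, 38, -14, -2, 40] -> [-1, 11, 38, -14, -2, 40] -> [38, -14, -2, 40] -> [43, -9, 3, 45] -> 4
  [23, -22, 32, -19, -13, -26, 41, 2, -15] -> [23, -22, 32, -19, -13, -26, 41, 2, -15] -> [-22, 32, -26, 2] -> [-17, 37, -21, 7] -> 4
  [15, 27, 48, -41, 10, -11, 42] -> [15, 27, 48, -41, 10, -11, 42] -> [48, 10, 42] -> [53, 15, 47] -> 3
  [6, -7, 14, -29, 17, -29, 23] -> [6, -7, 14, -29, 17, 23] -> [6, 14] -> [11, 19] -> 2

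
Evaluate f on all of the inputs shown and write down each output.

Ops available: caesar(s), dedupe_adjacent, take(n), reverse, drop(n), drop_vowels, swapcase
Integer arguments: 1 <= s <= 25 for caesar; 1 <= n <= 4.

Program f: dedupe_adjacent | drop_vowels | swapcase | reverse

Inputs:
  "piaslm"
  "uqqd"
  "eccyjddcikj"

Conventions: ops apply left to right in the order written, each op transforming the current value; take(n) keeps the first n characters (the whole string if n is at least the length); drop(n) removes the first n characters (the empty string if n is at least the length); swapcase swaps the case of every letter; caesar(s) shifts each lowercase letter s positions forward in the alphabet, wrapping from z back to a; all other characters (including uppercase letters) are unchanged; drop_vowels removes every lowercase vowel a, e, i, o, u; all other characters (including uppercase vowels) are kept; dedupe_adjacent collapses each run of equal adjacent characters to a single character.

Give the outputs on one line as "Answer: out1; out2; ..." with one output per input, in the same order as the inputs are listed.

Execution, op by op:
  "piaslm" -> "piaslm" -> "pslm" -> "PSLM" -> "MLSP"
  "uqqd" -> "uqd" -> "qd" -> "QD" -> "DQ"
  "eccyjddcikj" -> "ecyjdcikj" -> "cyjdckj" -> "CYJDCKJ" -> "JKCDJYC"

"MLSP"; "DQ"; "JKCDJYC"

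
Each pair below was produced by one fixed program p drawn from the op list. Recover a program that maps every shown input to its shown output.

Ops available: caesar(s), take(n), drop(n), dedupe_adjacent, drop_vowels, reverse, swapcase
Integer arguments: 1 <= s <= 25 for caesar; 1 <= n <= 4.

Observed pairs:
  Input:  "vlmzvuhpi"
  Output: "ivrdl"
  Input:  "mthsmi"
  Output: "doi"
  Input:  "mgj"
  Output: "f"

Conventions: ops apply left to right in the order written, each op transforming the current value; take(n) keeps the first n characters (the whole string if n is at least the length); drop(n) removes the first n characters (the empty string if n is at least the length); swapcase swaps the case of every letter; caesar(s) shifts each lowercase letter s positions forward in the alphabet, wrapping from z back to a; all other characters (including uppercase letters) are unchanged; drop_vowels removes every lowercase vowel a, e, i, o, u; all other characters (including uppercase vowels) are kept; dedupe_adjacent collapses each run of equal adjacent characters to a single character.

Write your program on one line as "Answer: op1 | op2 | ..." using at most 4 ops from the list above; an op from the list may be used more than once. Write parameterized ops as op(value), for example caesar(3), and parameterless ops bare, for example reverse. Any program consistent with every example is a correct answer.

drop_vowels | caesar(22) | drop(2)

Check, running the answer program on each example:
  "vlmzvuhpi" -> "vlmzvhp" -> "rhivrdl" -> "ivrdl"
  "mthsmi" -> "mthsm" -> "ipdoi" -> "doi"
  "mgj" -> "mgj" -> "icf" -> "f"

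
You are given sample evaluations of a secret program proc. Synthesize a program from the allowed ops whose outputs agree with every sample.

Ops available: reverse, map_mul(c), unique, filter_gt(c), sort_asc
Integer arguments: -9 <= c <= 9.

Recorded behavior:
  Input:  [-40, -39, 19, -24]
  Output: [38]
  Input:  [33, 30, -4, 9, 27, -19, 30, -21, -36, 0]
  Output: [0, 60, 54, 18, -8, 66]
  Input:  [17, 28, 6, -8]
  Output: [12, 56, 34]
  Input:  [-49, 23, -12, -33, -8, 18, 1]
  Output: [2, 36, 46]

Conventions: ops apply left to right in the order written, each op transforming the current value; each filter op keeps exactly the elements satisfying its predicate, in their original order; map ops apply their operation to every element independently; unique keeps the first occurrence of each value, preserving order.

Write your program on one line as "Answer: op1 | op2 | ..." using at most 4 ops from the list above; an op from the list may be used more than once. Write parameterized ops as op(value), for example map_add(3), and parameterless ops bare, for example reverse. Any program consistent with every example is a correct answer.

reverse | filter_gt(-6) | map_mul(2) | unique

Check, running the answer program on each example:
  [-40, -39, 19, -24] -> [-24, 19, -39, -40] -> [19] -> [38] -> [38]
  [33, 30, -4, 9, 27, -19, 30, -21, -36, 0] -> [0, -36, -21, 30, -19, 27, 9, -4, 30, 33] -> [0, 30, 27, 9, -4, 30, 33] -> [0, 60, 54, 18, -8, 60, 66] -> [0, 60, 54, 18, -8, 66]
  [17, 28, 6, -8] -> [-8, 6, 28, 17] -> [6, 28, 17] -> [12, 56, 34] -> [12, 56, 34]
  [-49, 23, -12, -33, -8, 18, 1] -> [1, 18, -8, -33, -12, 23, -49] -> [1, 18, 23] -> [2, 36, 46] -> [2, 36, 46]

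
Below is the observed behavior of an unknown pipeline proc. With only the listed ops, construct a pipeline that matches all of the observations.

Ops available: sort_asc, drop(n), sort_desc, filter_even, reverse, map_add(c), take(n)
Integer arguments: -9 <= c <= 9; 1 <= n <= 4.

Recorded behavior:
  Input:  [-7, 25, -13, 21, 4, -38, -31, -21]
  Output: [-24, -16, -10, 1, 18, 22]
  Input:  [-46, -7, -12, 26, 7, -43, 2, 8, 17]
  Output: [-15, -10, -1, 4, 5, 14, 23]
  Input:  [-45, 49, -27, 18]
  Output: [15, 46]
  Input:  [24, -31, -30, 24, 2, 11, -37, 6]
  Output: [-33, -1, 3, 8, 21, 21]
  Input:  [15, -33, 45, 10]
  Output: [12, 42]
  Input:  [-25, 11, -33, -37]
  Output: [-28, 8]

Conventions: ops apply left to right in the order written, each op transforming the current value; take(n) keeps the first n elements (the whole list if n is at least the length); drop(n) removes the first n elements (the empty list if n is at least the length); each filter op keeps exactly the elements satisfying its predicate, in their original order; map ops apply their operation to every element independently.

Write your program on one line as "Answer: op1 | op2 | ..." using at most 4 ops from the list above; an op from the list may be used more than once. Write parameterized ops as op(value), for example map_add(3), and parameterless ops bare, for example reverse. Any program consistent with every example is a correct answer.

sort_asc | map_add(-3) | drop(1) | drop(1)

Check, running the answer program on each example:
  [-7, 25, -13, 21, 4, -38, -31, -21] -> [-38, -31, -21, -13, -7, 4, 21, 25] -> [-41, -34, -24, -16, -10, 1, 18, 22] -> [-34, -24, -16, -10, 1, 18, 22] -> [-24, -16, -10, 1, 18, 22]
  [-46, -7, -12, 26, 7, -43, 2, 8, 17] -> [-46, -43, -12, -7, 2, 7, 8, 17, 26] -> [-49, -46, -15, -10, -1, 4, 5, 14, 23] -> [-46, -15, -10, -1, 4, 5, 14, 23] -> [-15, -10, -1, 4, 5, 14, 23]
  [-45, 49, -27, 18] -> [-45, -27, 18, 49] -> [-48, -30, 15, 46] -> [-30, 15, 46] -> [15, 46]
  [24, -31, -30, 24, 2, 11, -37, 6] -> [-37, -31, -30, 2, 6, 11, 24, 24] -> [-40, -34, -33, -1, 3, 8, 21, 21] -> [-34, -33, -1, 3, 8, 21, 21] -> [-33, -1, 3, 8, 21, 21]
  [15, -33, 45, 10] -> [-33, 10, 15, 45] -> [-36, 7, 12, 42] -> [7, 12, 42] -> [12, 42]
  [-25, 11, -33, -37] -> [-37, -33, -25, 11] -> [-40, -36, -28, 8] -> [-36, -28, 8] -> [-28, 8]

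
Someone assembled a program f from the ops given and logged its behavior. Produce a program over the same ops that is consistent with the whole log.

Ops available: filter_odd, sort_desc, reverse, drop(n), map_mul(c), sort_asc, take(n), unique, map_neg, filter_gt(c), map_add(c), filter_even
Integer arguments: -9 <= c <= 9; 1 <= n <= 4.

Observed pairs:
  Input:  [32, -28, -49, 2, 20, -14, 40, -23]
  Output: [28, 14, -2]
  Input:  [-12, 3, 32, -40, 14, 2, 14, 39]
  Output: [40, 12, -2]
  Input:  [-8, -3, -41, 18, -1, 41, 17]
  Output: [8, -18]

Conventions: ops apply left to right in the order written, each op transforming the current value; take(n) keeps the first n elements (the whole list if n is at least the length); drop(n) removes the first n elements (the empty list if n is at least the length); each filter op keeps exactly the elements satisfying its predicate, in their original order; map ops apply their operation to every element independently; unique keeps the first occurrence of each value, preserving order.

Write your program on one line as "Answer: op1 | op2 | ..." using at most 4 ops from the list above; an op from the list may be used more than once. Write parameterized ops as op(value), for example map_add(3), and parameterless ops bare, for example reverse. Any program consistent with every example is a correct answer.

map_neg | sort_desc | filter_even | take(3)

Check, running the answer program on each example:
  [32, -28, -49, 2, 20, -14, 40, -23] -> [-32, 28, 49, -2, -20, 14, -40, 23] -> [49, 28, 23, 14, -2, -20, -32, -40] -> [28, 14, -2, -20, -32, -40] -> [28, 14, -2]
  [-12, 3, 32, -40, 14, 2, 14, 39] -> [12, -3, -32, 40, -14, -2, -14, -39] -> [40, 12, -2, -3, -14, -14, -32, -39] -> [40, 12, -2, -14, -14, -32] -> [40, 12, -2]
  [-8, -3, -41, 18, -1, 41, 17] -> [8, 3, 41, -18, 1, -41, -17] -> [41, 8, 3, 1, -17, -18, -41] -> [8, -18] -> [8, -18]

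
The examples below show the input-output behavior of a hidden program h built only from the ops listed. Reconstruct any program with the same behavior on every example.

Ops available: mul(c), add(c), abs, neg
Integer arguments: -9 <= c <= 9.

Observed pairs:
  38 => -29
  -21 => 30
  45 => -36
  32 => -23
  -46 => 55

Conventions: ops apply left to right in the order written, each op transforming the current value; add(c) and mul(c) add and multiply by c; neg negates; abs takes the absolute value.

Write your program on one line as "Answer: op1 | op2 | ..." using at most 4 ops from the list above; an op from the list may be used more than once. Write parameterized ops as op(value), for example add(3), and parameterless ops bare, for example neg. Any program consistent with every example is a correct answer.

add(-2) | neg | add(7)

Check, running the answer program on each example:
  38 -> 36 -> -36 -> -29
  -21 -> -23 -> 23 -> 30
  45 -> 43 -> -43 -> -36
  32 -> 30 -> -30 -> -23
  -46 -> -48 -> 48 -> 55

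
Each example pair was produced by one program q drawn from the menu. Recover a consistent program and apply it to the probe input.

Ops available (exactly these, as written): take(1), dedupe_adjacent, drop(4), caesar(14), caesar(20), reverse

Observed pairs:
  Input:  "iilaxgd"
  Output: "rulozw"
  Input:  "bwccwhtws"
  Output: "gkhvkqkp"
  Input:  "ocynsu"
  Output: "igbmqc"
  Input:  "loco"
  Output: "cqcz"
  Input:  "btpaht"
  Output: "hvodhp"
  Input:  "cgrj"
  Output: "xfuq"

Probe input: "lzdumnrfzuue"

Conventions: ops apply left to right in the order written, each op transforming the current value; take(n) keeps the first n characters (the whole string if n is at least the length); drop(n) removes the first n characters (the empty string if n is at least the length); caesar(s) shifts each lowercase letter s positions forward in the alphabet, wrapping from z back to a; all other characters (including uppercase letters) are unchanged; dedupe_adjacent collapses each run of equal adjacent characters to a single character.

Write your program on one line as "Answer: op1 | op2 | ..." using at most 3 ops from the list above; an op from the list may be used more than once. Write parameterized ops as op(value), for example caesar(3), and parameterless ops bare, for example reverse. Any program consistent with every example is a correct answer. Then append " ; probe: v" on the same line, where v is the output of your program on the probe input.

dedupe_adjacent | reverse | caesar(14) ; probe: "sintfbairnz"

Check, running the answer program on each example:
  "iilaxgd" -> "ilaxgd" -> "dgxali" -> "rulozw"
  "bwccwhtws" -> "bwcwhtws" -> "swthwcwb" -> "gkhvkqkp"
  "ocynsu" -> "ocynsu" -> "usnyco" -> "igbmqc"
  "loco" -> "loco" -> "ocol" -> "cqcz"
  "btpaht" -> "btpaht" -> "thaptb" -> "hvodhp"
  "cgrj" -> "cgrj" -> "jrgc" -> "xfuq"
  probe: "lzdumnrfzuue" -> "lzdumnrfzue" -> "euzfrnmudzl" -> "sintfbairnz"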